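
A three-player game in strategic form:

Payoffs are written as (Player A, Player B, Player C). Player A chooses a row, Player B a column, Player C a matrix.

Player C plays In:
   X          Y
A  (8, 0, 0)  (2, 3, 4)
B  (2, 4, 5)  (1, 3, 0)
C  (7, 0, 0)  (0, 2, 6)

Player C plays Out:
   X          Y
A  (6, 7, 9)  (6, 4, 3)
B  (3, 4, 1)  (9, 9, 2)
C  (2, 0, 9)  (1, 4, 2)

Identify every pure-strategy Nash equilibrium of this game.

The pure Nash equilibria are (A, X, Out); (A, Y, In); (B, Y, Out).

Player A against (X, In): payoffs 8, 2, 7 → best response A.
Player A against (X, Out): payoffs 6, 3, 2 → best response A.
Player A against (Y, In): payoffs 2, 1, 0 → best response A.
Player A against (Y, Out): payoffs 6, 9, 1 → best response B.
Player B against (A, In): payoffs 0, 3 → best response Y.
Player B against (A, Out): payoffs 7, 4 → best response X.
Player B against (B, In): payoffs 4, 3 → best response X.
Player B against (B, Out): payoffs 4, 9 → best response Y.
Player B against (C, In): payoffs 0, 2 → best response Y.
Player B against (C, Out): payoffs 0, 4 → best response Y.
Player C against (A, X): payoffs 0, 9 → best response Out.
Player C against (A, Y): payoffs 4, 3 → best response In.
Player C against (B, X): payoffs 5, 1 → best response In.
Player C against (B, Y): payoffs 0, 2 → best response Out.
Player C against (C, X): payoffs 0, 9 → best response Out.
Player C against (C, Y): payoffs 6, 2 → best response In.
Mutual best responses: (A, X, Out); (A, Y, In); (B, Y, Out).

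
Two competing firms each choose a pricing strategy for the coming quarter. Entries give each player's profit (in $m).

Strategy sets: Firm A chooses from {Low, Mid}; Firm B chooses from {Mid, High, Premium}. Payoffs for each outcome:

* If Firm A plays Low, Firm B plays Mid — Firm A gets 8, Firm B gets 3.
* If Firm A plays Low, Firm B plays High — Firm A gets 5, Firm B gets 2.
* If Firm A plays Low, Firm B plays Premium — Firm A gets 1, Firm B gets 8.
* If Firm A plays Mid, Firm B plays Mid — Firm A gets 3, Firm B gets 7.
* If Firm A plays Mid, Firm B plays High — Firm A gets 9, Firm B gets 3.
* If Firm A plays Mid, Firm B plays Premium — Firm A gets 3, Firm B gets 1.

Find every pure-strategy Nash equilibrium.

There is no pure-strategy Nash equilibrium.

Firm A against Mid: payoffs 8, 3 → best response Low.
Firm A against High: payoffs 5, 9 → best response Mid.
Firm A against Premium: payoffs 1, 3 → best response Mid.
Firm B against Low: payoffs 3, 2, 8 → best response Premium.
Firm B against Mid: payoffs 7, 3, 1 → best response Mid.
No profile is a mutual best response for all players.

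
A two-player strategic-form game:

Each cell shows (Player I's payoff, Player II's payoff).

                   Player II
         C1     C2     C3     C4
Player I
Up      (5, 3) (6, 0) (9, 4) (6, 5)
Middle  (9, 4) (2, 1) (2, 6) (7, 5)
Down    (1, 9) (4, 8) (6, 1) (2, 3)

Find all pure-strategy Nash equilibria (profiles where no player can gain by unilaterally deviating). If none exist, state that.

This game has no pure Nash equilibrium.

Player I against C1: payoffs 5, 9, 1 → best response Middle.
Player I against C2: payoffs 6, 2, 4 → best response Up.
Player I against C3: payoffs 9, 2, 6 → best response Up.
Player I against C4: payoffs 6, 7, 2 → best response Middle.
Player II against Up: payoffs 3, 0, 4, 5 → best response C4.
Player II against Middle: payoffs 4, 1, 6, 5 → best response C3.
Player II against Down: payoffs 9, 8, 1, 3 → best response C1.
No profile is a mutual best response for all players.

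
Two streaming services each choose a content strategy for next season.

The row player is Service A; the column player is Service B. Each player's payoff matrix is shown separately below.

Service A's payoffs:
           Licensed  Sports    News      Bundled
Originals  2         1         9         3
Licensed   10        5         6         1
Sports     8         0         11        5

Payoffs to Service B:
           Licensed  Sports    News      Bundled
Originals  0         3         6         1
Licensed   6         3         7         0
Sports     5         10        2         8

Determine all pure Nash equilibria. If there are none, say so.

Service A against Licensed: payoffs 2, 10, 8 → best response Licensed.
Service A against Sports: payoffs 1, 5, 0 → best response Licensed.
Service A against News: payoffs 9, 6, 11 → best response Sports.
Service A against Bundled: payoffs 3, 1, 5 → best response Sports.
Service B against Originals: payoffs 0, 3, 6, 1 → best response News.
Service B against Licensed: payoffs 6, 3, 7, 0 → best response News.
Service B against Sports: payoffs 5, 10, 2, 8 → best response Sports.
No profile is a mutual best response for all players.

This game has no pure Nash equilibrium.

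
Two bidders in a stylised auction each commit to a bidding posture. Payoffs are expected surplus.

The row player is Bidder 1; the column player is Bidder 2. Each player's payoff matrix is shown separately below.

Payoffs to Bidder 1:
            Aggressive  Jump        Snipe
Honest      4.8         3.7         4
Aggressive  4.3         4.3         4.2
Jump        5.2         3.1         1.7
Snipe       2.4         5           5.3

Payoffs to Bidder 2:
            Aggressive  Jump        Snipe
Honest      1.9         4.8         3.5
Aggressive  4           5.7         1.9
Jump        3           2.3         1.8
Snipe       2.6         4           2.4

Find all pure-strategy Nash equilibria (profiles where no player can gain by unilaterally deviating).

(Jump, Aggressive), (Snipe, Jump)

For each strategy profile, look for a profitable unilateral deviation.
(Honest, Aggressive): Bidder 1 can switch to Jump (4.8 → 5.2). Not NE.
(Honest, Jump): Bidder 1 can switch to Aggressive (3.7 → 4.3). Not NE.
(Honest, Snipe): Bidder 1 can switch to Aggressive (4 → 4.2). Not NE.
(Aggressive, Aggressive): Bidder 1 can switch to Honest (4.3 → 4.8). Not NE.
(Aggressive, Jump): Bidder 1 can switch to Snipe (4.3 → 5). Not NE.
(Aggressive, Snipe): Bidder 1 can switch to Snipe (4.2 → 5.3). Not NE.
(Jump, Aggressive): Bidder 1 gets 5.2, best alternative 4.8; Bidder 2 gets 3, best alternative 2.3. No profitable deviation — NE.
(Jump, Jump): Bidder 1 can switch to Honest (3.1 → 3.7). Not NE.
(Jump, Snipe): Bidder 1 can switch to Honest (1.7 → 4). Not NE.
(Snipe, Aggressive): Bidder 1 can switch to Honest (2.4 → 4.8). Not NE.
(Snipe, Jump): Bidder 1 gets 5, best alternative 4.3; Bidder 2 gets 4, best alternative 2.6. No profitable deviation — NE.
(Snipe, Snipe): Bidder 2 can switch to Aggressive (2.4 → 2.6). Not NE.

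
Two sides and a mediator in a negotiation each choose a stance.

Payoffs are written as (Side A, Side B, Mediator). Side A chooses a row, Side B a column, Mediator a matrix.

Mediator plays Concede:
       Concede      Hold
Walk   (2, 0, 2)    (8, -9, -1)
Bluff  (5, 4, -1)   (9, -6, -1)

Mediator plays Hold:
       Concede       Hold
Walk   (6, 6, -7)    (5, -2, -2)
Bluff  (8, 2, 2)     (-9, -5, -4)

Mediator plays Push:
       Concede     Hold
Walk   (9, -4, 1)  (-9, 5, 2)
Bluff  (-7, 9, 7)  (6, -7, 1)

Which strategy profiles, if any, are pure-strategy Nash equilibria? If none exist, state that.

There is no pure-strategy Nash equilibrium.

Side A against (Concede, Concede): payoffs 2, 5 → best response Bluff.
Side A against (Concede, Hold): payoffs 6, 8 → best response Bluff.
Side A against (Concede, Push): payoffs 9, -7 → best response Walk.
Side A against (Hold, Concede): payoffs 8, 9 → best response Bluff.
Side A against (Hold, Hold): payoffs 5, -9 → best response Walk.
Side A against (Hold, Push): payoffs -9, 6 → best response Bluff.
Side B against (Walk, Concede): payoffs 0, -9 → best response Concede.
Side B against (Walk, Hold): payoffs 6, -2 → best response Concede.
Side B against (Walk, Push): payoffs -4, 5 → best response Hold.
Side B against (Bluff, Concede): payoffs 4, -6 → best response Concede.
Side B against (Bluff, Hold): payoffs 2, -5 → best response Concede.
Side B against (Bluff, Push): payoffs 9, -7 → best response Concede.
Mediator against (Walk, Concede): payoffs 2, -7, 1 → best response Concede.
Mediator against (Walk, Hold): payoffs -1, -2, 2 → best response Push.
Mediator against (Bluff, Concede): payoffs -1, 2, 7 → best response Push.
Mediator against (Bluff, Hold): payoffs -1, -4, 1 → best response Push.
No profile is a mutual best response for all players.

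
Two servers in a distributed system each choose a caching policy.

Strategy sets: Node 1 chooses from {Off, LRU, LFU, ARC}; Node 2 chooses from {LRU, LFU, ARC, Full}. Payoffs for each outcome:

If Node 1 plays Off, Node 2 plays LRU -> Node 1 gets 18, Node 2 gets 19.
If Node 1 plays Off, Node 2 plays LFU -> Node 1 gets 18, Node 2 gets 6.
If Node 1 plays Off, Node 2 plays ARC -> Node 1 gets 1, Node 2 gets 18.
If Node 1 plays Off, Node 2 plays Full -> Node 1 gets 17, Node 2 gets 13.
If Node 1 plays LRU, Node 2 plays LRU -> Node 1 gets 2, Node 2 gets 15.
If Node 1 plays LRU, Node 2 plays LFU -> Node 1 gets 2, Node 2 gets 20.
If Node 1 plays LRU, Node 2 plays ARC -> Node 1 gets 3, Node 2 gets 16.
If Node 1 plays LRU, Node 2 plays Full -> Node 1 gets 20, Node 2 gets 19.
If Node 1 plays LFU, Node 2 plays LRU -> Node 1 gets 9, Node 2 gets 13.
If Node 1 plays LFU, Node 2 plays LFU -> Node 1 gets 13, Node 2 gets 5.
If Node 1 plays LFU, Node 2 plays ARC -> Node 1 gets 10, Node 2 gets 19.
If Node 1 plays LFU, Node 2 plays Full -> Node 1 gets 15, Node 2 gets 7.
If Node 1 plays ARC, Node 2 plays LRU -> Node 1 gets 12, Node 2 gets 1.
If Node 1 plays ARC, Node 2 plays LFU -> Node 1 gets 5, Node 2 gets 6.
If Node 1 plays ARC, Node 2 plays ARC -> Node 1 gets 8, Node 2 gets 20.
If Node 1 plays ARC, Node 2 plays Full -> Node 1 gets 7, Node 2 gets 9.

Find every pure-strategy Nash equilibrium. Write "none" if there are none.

The pure Nash equilibria are (Off, LRU) and (LFU, ARC).

(Off, LRU): Node 1 gets 18, best alternative 12; Node 2 gets 19, best alternative 18. No profitable deviation — NE.
(Off, LFU): Node 2 can switch to LRU (6 → 19). Not NE.
(Off, ARC): Node 1 can switch to LRU (1 → 3). Not NE.
(Off, Full): Node 1 can switch to LRU (17 → 20). Not NE.
(LRU, LRU): Node 1 can switch to Off (2 → 18). Not NE.
(LRU, LFU): Node 1 can switch to Off (2 → 18). Not NE.
(LRU, ARC): Node 1 can switch to LFU (3 → 10). Not NE.
(LRU, Full): Node 2 can switch to LFU (19 → 20). Not NE.
(LFU, LRU): Node 1 can switch to Off (9 → 18). Not NE.
(LFU, ARC): Node 1 gets 10, best alternative 8; Node 2 gets 19, best alternative 13. No profitable deviation — NE.
(The remaining 6 profiles each have a profitable deviation by the same check.)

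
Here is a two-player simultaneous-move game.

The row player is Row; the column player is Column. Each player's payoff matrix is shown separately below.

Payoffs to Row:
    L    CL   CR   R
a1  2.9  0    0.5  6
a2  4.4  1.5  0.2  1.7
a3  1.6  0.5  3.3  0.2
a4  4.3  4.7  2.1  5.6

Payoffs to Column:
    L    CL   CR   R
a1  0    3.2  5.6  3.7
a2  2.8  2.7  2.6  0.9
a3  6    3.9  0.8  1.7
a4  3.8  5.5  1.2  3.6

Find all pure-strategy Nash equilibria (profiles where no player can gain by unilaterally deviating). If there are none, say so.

The pure Nash equilibria are (a2, L), (a4, CL).

Row against L: payoffs 2.9, 4.4, 1.6, 4.3 → best response a2.
Row against CL: payoffs 0, 1.5, 0.5, 4.7 → best response a4.
Row against CR: payoffs 0.5, 0.2, 3.3, 2.1 → best response a3.
Row against R: payoffs 6, 1.7, 0.2, 5.6 → best response a1.
Column against a1: payoffs 0, 3.2, 5.6, 3.7 → best response CR.
Column against a2: payoffs 2.8, 2.7, 2.6, 0.9 → best response L.
Column against a3: payoffs 6, 3.9, 0.8, 1.7 → best response L.
Column against a4: payoffs 3.8, 5.5, 1.2, 3.6 → best response CL.
Mutual best responses: (a2, L); (a4, CL).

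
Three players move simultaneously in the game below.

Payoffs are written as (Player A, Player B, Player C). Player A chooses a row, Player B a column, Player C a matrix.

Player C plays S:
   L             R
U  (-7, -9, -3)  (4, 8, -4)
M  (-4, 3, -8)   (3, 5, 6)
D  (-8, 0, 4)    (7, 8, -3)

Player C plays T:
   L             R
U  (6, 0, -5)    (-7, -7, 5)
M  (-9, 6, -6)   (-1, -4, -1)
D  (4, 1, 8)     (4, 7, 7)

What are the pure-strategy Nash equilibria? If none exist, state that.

(U, L, S): Player A can switch to M (-7 → -4). Not NE.
(U, L, T): Player C can switch to S (-5 → -3). Not NE.
(U, R, S): Player A can switch to D (4 → 7). Not NE.
(U, R, T): Player A can switch to M (-7 → -1). Not NE.
(M, L, S): Player B can switch to R (3 → 5). Not NE.
(M, L, T): Player A can switch to U (-9 → 6). Not NE.
(M, R, S): Player A can switch to U (3 → 4). Not NE.
(M, R, T): Player A can switch to D (-1 → 4). Not NE.
(D, R, T): Player A gets 4, best alternative -1; Player B gets 7, best alternative 1; Player C gets 7, best alternative -3. No profitable deviation — NE.
(The remaining 3 profiles each have a profitable deviation by the same check.)

The unique pure-strategy Nash equilibrium is (D, R, T).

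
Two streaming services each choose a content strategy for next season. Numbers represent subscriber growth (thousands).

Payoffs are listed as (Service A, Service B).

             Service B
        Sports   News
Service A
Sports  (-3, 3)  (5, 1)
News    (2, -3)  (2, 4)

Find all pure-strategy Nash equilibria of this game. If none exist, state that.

Service A against Sports: payoffs -3, 2 → best response News.
Service A against News: payoffs 5, 2 → best response Sports.
Service B against Sports: payoffs 3, 1 → best response Sports.
Service B against News: payoffs -3, 4 → best response News.
No profile is a mutual best response for all players.

This game has no pure Nash equilibrium.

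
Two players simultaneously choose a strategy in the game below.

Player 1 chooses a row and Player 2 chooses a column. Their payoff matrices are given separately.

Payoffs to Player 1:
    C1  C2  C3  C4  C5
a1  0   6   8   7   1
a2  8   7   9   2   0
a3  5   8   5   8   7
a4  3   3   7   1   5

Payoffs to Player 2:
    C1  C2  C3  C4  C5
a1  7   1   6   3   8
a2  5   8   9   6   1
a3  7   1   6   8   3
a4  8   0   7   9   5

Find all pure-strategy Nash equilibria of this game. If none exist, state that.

(a2, C3) and (a3, C4)

(a1, C1): Player 1 can switch to a2 (0 → 8). Not NE.
(a1, C2): Player 1 can switch to a2 (6 → 7). Not NE.
(a1, C3): Player 1 can switch to a2 (8 → 9). Not NE.
(a1, C4): Player 1 can switch to a3 (7 → 8). Not NE.
(a1, C5): Player 1 can switch to a3 (1 → 7). Not NE.
(a2, C1): Player 2 can switch to C2 (5 → 8). Not NE.
(a2, C2): Player 1 can switch to a3 (7 → 8). Not NE.
(a2, C3): Player 1 gets 9, best alternative 8; Player 2 gets 9, best alternative 8. No profitable deviation — NE.
(a2, C4): Player 1 can switch to a1 (2 → 7). Not NE.
(a2, C5): Player 1 can switch to a1 (0 → 1). Not NE.
(a3, C1): Player 1 can switch to a2 (5 → 8). Not NE.
(a3, C4): Player 1 gets 8, best alternative 7; Player 2 gets 8, best alternative 7. No profitable deviation — NE.
(The remaining 8 profiles each have a profitable deviation by the same check.)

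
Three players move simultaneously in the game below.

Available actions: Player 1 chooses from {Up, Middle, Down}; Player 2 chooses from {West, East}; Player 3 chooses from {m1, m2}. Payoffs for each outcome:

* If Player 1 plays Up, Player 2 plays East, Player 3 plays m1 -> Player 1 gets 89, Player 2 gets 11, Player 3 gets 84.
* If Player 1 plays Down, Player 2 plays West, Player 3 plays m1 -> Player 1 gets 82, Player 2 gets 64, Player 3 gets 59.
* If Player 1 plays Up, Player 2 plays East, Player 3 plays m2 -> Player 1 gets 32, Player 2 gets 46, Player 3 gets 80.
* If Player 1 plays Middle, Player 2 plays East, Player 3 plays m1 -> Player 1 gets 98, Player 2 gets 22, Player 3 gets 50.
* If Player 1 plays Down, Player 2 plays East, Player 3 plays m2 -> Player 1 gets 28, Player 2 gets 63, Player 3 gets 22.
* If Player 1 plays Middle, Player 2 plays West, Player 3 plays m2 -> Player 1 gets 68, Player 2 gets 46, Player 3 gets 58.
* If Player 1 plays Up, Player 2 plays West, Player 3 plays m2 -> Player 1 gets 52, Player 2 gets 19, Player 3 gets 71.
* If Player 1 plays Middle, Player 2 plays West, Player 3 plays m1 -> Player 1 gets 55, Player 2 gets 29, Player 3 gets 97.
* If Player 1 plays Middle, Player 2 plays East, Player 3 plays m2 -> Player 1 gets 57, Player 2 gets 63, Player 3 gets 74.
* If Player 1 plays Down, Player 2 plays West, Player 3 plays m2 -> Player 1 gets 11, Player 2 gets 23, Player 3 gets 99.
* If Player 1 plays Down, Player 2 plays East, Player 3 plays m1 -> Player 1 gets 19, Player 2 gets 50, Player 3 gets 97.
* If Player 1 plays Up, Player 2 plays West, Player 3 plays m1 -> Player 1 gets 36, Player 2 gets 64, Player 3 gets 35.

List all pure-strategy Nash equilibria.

Check each profile: it is a Nash equilibrium iff no player can strictly gain by switching unilaterally.
(Up, West, m1): Player 1 can switch to Middle (36 → 55). Not NE.
(Up, West, m2): Player 1 can switch to Middle (52 → 68). Not NE.
(Up, East, m1): Player 1 can switch to Middle (89 → 98). Not NE.
(Up, East, m2): Player 1 can switch to Middle (32 → 57). Not NE.
(Middle, West, m1): Player 1 can switch to Down (55 → 82). Not NE.
(Middle, West, m2): Player 2 can switch to East (46 → 63). Not NE.
(Middle, East, m1): Player 2 can switch to West (22 → 29). Not NE.
(Middle, East, m2): Player 1 gets 57, best alternative 32; Player 2 gets 63, best alternative 46; Player 3 gets 74, best alternative 50. No profitable deviation — NE.
(Down, West, m1): Player 3 can switch to m2 (59 → 99). Not NE.
(Down, West, m2): Player 1 can switch to Up (11 → 52). Not NE.
(Down, East, m1): Player 1 can switch to Up (19 → 89). Not NE.
(Down, East, m2): Player 1 can switch to Up (28 → 32). Not NE.

(Middle, East, m2)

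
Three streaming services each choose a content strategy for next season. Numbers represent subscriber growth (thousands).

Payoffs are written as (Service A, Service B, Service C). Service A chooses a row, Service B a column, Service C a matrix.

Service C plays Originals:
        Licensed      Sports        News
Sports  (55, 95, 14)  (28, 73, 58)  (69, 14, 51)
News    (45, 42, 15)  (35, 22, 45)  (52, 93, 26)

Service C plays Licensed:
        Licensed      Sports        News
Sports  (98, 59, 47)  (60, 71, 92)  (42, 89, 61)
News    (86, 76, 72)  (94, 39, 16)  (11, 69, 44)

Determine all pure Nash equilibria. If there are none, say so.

Service A against (Licensed, Originals): payoffs 55, 45 → best response Sports.
Service A against (Licensed, Licensed): payoffs 98, 86 → best response Sports.
Service A against (Sports, Originals): payoffs 28, 35 → best response News.
Service A against (Sports, Licensed): payoffs 60, 94 → best response News.
Service A against (News, Originals): payoffs 69, 52 → best response Sports.
Service A against (News, Licensed): payoffs 42, 11 → best response Sports.
Service B against (Sports, Originals): payoffs 95, 73, 14 → best response Licensed.
Service B against (Sports, Licensed): payoffs 59, 71, 89 → best response News.
Service B against (News, Originals): payoffs 42, 22, 93 → best response News.
Service B against (News, Licensed): payoffs 76, 39, 69 → best response Licensed.
Service C against (Sports, Licensed): payoffs 14, 47 → best response Licensed.
Service C against (Sports, Sports): payoffs 58, 92 → best response Licensed.
Service C against (Sports, News): payoffs 51, 61 → best response Licensed.
Service C against (News, Licensed): payoffs 15, 72 → best response Licensed.
Service C against (News, Sports): payoffs 45, 16 → best response Originals.
Service C against (News, News): payoffs 26, 44 → best response Licensed.
Mutual best responses: (Sports, News, Licensed).

Pure NE: (Sports, News, Licensed)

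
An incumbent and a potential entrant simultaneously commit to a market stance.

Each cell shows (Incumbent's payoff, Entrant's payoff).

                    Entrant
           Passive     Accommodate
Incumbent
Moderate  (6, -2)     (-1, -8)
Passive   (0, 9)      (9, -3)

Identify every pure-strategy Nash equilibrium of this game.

For each strategy profile, look for a profitable unilateral deviation.
(Moderate, Passive): Incumbent gets 6, best alternative 0; Entrant gets -2, best alternative -8. No profitable deviation — NE.
(Moderate, Accommodate): Incumbent can switch to Passive (-1 → 9). Not NE.
(Passive, Passive): Incumbent can switch to Moderate (0 → 6). Not NE.
(Passive, Accommodate): Entrant can switch to Passive (-3 → 9). Not NE.

(Moderate, Passive)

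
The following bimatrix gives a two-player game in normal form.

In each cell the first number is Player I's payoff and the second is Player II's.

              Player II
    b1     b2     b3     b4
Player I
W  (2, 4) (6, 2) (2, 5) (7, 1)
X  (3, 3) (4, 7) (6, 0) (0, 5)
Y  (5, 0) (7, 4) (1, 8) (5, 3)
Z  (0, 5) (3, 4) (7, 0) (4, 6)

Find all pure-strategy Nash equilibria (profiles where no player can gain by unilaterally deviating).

(W, b1): Player I can switch to X (2 → 3). Not NE.
(W, b2): Player I can switch to Y (6 → 7). Not NE.
(W, b3): Player I can switch to X (2 → 6). Not NE.
(W, b4): Player II can switch to b1 (1 → 4). Not NE.
(X, b1): Player I can switch to Y (3 → 5). Not NE.
(X, b2): Player I can switch to W (4 → 6). Not NE.
(X, b3): Player I can switch to Z (6 → 7). Not NE.
(X, b4): Player I can switch to W (0 → 7). Not NE.
(Y, b1): Player II can switch to b2 (0 → 4). Not NE.
(Y, b2): Player II can switch to b3 (4 → 8). Not NE.
(The remaining 6 profiles each have a profitable deviation by the same check.)

none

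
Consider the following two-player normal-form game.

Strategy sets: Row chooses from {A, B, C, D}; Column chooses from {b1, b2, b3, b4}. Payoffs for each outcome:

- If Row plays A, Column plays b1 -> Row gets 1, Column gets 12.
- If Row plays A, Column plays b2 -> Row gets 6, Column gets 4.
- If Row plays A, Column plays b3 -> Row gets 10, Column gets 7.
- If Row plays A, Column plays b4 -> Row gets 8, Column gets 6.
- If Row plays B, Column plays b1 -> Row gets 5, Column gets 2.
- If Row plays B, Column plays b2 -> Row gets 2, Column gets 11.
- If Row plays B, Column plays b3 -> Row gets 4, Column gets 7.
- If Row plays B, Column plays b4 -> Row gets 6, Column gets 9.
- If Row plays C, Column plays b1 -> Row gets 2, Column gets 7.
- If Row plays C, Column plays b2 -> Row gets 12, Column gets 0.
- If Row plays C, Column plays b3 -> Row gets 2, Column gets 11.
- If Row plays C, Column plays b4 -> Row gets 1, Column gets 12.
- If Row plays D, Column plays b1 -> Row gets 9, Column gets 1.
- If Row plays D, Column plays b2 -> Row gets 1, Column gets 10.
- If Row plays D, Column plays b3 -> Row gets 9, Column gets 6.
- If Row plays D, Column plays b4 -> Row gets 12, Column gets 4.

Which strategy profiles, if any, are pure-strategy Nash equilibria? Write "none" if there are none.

Mark each player's best response to every combination of opponents' strategies; a profile where every player is best-responding is a pure Nash equilibrium.
Row against b1: payoffs 1, 5, 2, 9 → best response D.
Row against b2: payoffs 6, 2, 12, 1 → best response C.
Row against b3: payoffs 10, 4, 2, 9 → best response A.
Row against b4: payoffs 8, 6, 1, 12 → best response D.
Column against A: payoffs 12, 4, 7, 6 → best response b1.
Column against B: payoffs 2, 11, 7, 9 → best response b2.
Column against C: payoffs 7, 0, 11, 12 → best response b4.
Column against D: payoffs 1, 10, 6, 4 → best response b2.
No profile is a mutual best response for all players.

none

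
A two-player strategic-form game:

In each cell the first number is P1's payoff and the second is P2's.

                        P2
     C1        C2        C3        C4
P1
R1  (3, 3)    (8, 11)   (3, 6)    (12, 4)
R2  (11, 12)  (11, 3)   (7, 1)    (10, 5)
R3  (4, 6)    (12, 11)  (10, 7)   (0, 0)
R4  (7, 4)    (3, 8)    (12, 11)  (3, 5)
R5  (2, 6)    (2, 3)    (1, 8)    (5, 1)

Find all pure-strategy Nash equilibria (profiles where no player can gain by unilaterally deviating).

The pure Nash equilibria are (R2, C1); (R3, C2); (R4, C3).

P1 against C1: payoffs 3, 11, 4, 7, 2 → best response R2.
P1 against C2: payoffs 8, 11, 12, 3, 2 → best response R3.
P1 against C3: payoffs 3, 7, 10, 12, 1 → best response R4.
P1 against C4: payoffs 12, 10, 0, 3, 5 → best response R1.
P2 against R1: payoffs 3, 11, 6, 4 → best response C2.
P2 against R2: payoffs 12, 3, 1, 5 → best response C1.
P2 against R3: payoffs 6, 11, 7, 0 → best response C2.
P2 against R4: payoffs 4, 8, 11, 5 → best response C3.
P2 against R5: payoffs 6, 3, 8, 1 → best response C3.
Mutual best responses: (R2, C1); (R3, C2); (R4, C3).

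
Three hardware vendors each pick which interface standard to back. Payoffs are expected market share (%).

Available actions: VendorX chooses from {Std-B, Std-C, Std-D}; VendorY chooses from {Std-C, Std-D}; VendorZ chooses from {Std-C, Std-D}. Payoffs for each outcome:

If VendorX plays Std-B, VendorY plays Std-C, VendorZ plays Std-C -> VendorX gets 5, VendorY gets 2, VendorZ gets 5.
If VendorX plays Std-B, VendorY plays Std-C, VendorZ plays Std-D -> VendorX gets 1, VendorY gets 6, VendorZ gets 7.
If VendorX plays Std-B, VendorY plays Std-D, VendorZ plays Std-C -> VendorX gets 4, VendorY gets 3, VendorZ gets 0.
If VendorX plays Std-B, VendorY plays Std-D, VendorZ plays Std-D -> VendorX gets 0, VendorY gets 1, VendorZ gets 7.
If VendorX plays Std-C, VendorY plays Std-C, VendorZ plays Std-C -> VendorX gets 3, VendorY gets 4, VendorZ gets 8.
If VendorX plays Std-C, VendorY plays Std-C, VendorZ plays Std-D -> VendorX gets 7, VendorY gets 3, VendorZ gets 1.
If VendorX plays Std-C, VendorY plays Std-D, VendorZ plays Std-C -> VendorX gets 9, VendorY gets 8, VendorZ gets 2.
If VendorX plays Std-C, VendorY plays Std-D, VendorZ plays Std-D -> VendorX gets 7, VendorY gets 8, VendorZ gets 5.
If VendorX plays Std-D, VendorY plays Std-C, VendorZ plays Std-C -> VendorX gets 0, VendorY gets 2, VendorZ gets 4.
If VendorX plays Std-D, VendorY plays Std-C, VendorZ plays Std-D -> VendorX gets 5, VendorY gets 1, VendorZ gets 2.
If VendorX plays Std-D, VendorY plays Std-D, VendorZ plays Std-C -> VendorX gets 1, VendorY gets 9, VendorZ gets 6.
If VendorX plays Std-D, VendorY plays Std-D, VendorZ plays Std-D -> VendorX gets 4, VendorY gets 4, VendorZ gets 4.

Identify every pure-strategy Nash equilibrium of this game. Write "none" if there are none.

(Std-B, Std-C, Std-C): VendorY can switch to Std-D (2 → 3). Not NE.
(Std-B, Std-C, Std-D): VendorX can switch to Std-C (1 → 7). Not NE.
(Std-B, Std-D, Std-C): VendorX can switch to Std-C (4 → 9). Not NE.
(Std-B, Std-D, Std-D): VendorX can switch to Std-C (0 → 7). Not NE.
(Std-C, Std-C, Std-C): VendorX can switch to Std-B (3 → 5). Not NE.
(Std-C, Std-C, Std-D): VendorY can switch to Std-D (3 → 8). Not NE.
(Std-C, Std-D, Std-C): VendorZ can switch to Std-D (2 → 5). Not NE.
(Std-C, Std-D, Std-D): VendorX gets 7, best alternative 4; VendorY gets 8, best alternative 3; VendorZ gets 5, best alternative 2. No profitable deviation — NE.
(Std-D, Std-C, Std-C): VendorX can switch to Std-B (0 → 5). Not NE.
(Std-D, Std-C, Std-D): VendorX can switch to Std-C (5 → 7). Not NE.
(Std-D, Std-D, Std-C): VendorX can switch to Std-B (1 → 4). Not NE.
(The remaining 1 profile has a profitable deviation by the same check.)

(Std-C, Std-D, Std-D)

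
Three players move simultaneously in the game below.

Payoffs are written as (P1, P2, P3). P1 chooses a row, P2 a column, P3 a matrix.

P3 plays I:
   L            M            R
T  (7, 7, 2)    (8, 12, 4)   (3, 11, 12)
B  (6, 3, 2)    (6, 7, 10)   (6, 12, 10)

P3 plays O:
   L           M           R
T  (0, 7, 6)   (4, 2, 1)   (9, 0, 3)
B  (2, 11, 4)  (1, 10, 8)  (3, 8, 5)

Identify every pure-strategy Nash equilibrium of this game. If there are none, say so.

For each strategy profile, look for a profitable unilateral deviation.
(T, L, I): P2 can switch to M (7 → 12). Not NE.
(T, L, O): P1 can switch to B (0 → 2). Not NE.
(T, M, I): P1 gets 8, best alternative 6; P2 gets 12, best alternative 11; P3 gets 4, best alternative 1. No profitable deviation — NE.
(T, M, O): P2 can switch to L (2 → 7). Not NE.
(T, R, I): P1 can switch to B (3 → 6). Not NE.
(T, R, O): P2 can switch to L (0 → 7). Not NE.
(B, L, I): P1 can switch to T (6 → 7). Not NE.
(B, L, O): P1 gets 2, best alternative 0; P2 gets 11, best alternative 10; P3 gets 4, best alternative 2. No profitable deviation — NE.
(B, R, I): P1 gets 6, best alternative 3; P2 gets 12, best alternative 7; P3 gets 10, best alternative 5. No profitable deviation — NE.
(The remaining 3 profiles each have a profitable deviation by the same check.)

Pure-strategy Nash equilibria: (T, M, I), (B, L, O), (B, R, I)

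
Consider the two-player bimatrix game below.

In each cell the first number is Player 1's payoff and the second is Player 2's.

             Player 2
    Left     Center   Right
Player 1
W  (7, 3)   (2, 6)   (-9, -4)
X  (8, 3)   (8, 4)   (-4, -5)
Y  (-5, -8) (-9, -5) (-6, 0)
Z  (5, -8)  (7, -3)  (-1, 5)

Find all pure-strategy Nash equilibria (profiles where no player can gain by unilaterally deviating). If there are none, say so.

Pure-strategy Nash equilibria: (X, Center) and (Z, Right)

Player 1 against Left: payoffs 7, 8, -5, 5 → best response X.
Player 1 against Center: payoffs 2, 8, -9, 7 → best response X.
Player 1 against Right: payoffs -9, -4, -6, -1 → best response Z.
Player 2 against W: payoffs 3, 6, -4 → best response Center.
Player 2 against X: payoffs 3, 4, -5 → best response Center.
Player 2 against Y: payoffs -8, -5, 0 → best response Right.
Player 2 against Z: payoffs -8, -3, 5 → best response Right.
Mutual best responses: (X, Center); (Z, Right).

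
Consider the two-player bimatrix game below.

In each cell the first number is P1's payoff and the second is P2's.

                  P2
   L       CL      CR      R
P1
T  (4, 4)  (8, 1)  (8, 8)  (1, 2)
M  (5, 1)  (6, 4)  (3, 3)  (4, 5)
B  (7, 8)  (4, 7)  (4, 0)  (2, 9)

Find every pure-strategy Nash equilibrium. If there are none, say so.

P1 against L: payoffs 4, 5, 7 → best response B.
P1 against CL: payoffs 8, 6, 4 → best response T.
P1 against CR: payoffs 8, 3, 4 → best response T.
P1 against R: payoffs 1, 4, 2 → best response M.
P2 against T: payoffs 4, 1, 8, 2 → best response CR.
P2 against M: payoffs 1, 4, 3, 5 → best response R.
P2 against B: payoffs 8, 7, 0, 9 → best response R.
Mutual best responses: (T, CR); (M, R).

Pure-strategy Nash equilibria: (T, CR) and (M, R)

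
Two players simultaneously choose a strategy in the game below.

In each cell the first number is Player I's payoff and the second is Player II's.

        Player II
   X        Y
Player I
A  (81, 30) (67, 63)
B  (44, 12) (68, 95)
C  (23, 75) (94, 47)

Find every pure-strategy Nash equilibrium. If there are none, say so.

(A, X): Player II can switch to Y (30 → 63). Not NE.
(A, Y): Player I can switch to B (67 → 68). Not NE.
(B, X): Player I can switch to A (44 → 81). Not NE.
(B, Y): Player I can switch to C (68 → 94). Not NE.
(C, X): Player I can switch to A (23 → 81). Not NE.
(C, Y): Player II can switch to X (47 → 75). Not NE.

This game has no pure Nash equilibrium.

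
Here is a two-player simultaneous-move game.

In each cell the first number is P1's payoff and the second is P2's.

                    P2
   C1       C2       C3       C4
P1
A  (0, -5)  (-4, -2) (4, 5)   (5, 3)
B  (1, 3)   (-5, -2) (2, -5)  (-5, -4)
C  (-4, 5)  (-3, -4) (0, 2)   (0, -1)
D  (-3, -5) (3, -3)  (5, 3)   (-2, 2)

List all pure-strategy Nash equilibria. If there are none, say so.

(B, C1); (D, C3)

P1 against C1: payoffs 0, 1, -4, -3 → best response B.
P1 against C2: payoffs -4, -5, -3, 3 → best response D.
P1 against C3: payoffs 4, 2, 0, 5 → best response D.
P1 against C4: payoffs 5, -5, 0, -2 → best response A.
P2 against A: payoffs -5, -2, 5, 3 → best response C3.
P2 against B: payoffs 3, -2, -5, -4 → best response C1.
P2 against C: payoffs 5, -4, 2, -1 → best response C1.
P2 against D: payoffs -5, -3, 3, 2 → best response C3.
Mutual best responses: (B, C1); (D, C3).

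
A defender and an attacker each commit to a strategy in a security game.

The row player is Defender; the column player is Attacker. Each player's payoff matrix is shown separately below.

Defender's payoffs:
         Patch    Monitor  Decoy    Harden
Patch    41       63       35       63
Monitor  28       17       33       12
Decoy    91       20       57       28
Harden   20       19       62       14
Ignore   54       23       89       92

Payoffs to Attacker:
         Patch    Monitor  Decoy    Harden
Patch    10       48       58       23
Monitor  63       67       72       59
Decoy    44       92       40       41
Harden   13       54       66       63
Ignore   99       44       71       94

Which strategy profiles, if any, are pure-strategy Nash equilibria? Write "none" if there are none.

No pure-strategy Nash equilibrium.

(Patch, Patch): Defender can switch to Decoy (41 → 91). Not NE.
(Patch, Monitor): Attacker can switch to Decoy (48 → 58). Not NE.
(Patch, Decoy): Defender can switch to Decoy (35 → 57). Not NE.
(Patch, Harden): Defender can switch to Ignore (63 → 92). Not NE.
(Monitor, Patch): Defender can switch to Patch (28 → 41). Not NE.
(Monitor, Monitor): Defender can switch to Patch (17 → 63). Not NE.
(Monitor, Decoy): Defender can switch to Patch (33 → 35). Not NE.
(Monitor, Harden): Defender can switch to Patch (12 → 63). Not NE.
(Decoy, Patch): Attacker can switch to Monitor (44 → 92). Not NE.
(Decoy, Monitor): Defender can switch to Patch (20 → 63). Not NE.
(The remaining 10 profiles each have a profitable deviation by the same check.)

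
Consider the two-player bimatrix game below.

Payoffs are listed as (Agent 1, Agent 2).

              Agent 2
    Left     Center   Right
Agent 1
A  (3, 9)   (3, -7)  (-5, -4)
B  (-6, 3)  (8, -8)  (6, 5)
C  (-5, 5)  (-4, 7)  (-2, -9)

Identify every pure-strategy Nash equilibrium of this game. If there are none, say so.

The pure Nash equilibria are (A, Left) and (B, Right).

Agent 1 against Left: payoffs 3, -6, -5 → best response A.
Agent 1 against Center: payoffs 3, 8, -4 → best response B.
Agent 1 against Right: payoffs -5, 6, -2 → best response B.
Agent 2 against A: payoffs 9, -7, -4 → best response Left.
Agent 2 against B: payoffs 3, -8, 5 → best response Right.
Agent 2 against C: payoffs 5, 7, -9 → best response Center.
Mutual best responses: (A, Left); (B, Right).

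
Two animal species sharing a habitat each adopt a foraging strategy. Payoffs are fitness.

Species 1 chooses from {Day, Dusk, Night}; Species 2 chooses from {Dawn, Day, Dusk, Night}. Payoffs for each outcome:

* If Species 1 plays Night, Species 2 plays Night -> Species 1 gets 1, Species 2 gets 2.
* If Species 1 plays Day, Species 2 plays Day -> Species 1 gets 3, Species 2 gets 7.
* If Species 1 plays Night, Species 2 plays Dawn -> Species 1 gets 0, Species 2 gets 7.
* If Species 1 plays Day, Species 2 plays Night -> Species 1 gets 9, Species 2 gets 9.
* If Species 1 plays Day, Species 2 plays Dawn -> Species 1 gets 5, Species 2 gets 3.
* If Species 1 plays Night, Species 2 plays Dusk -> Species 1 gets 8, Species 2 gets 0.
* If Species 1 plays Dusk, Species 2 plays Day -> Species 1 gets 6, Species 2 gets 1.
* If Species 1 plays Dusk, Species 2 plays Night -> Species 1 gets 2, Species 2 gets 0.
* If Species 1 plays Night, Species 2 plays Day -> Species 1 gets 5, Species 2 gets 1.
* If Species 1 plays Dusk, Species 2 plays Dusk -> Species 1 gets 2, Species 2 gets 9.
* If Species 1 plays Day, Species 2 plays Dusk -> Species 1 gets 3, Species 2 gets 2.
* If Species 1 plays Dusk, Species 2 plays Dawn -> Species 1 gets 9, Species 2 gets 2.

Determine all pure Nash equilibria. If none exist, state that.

For each strategy profile, look for a profitable unilateral deviation.
(Day, Dawn): Species 1 can switch to Dusk (5 → 9). Not NE.
(Day, Day): Species 1 can switch to Dusk (3 → 6). Not NE.
(Day, Dusk): Species 1 can switch to Night (3 → 8). Not NE.
(Day, Night): Species 1 gets 9, best alternative 2; Species 2 gets 9, best alternative 7. No profitable deviation — NE.
(Dusk, Dawn): Species 2 can switch to Dusk (2 → 9). Not NE.
(Dusk, Day): Species 2 can switch to Dawn (1 → 2). Not NE.
(Dusk, Dusk): Species 1 can switch to Day (2 → 3). Not NE.
(Dusk, Night): Species 1 can switch to Day (2 → 9). Not NE.
(Night, Dawn): Species 1 can switch to Day (0 → 5). Not NE.
(Night, Day): Species 1 can switch to Dusk (5 → 6). Not NE.
(Night, Dusk): Species 2 can switch to Dawn (0 → 7). Not NE.
(The remaining 1 profile has a profitable deviation by the same check.)

The unique pure-strategy Nash equilibrium is (Day, Night).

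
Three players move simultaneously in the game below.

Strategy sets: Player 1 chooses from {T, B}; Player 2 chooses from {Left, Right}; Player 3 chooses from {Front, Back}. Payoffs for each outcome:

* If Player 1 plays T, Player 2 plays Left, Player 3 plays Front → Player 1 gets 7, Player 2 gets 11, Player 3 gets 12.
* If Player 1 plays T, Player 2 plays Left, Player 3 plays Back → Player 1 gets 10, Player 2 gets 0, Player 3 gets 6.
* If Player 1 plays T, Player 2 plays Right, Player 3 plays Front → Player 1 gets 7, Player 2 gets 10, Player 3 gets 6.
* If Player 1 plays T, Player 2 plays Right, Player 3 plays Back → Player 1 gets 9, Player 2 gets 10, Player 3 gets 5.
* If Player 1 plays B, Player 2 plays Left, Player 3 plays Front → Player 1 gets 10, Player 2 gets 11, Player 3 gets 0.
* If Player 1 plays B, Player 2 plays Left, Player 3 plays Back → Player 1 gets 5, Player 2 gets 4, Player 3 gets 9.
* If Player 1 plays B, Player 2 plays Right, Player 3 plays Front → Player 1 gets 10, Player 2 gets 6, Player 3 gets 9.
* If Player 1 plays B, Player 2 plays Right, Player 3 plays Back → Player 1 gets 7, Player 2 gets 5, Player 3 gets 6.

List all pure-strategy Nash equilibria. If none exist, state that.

Player 1 against (Left, Front): payoffs 7, 10 → best response B.
Player 1 against (Left, Back): payoffs 10, 5 → best response T.
Player 1 against (Right, Front): payoffs 7, 10 → best response B.
Player 1 against (Right, Back): payoffs 9, 7 → best response T.
Player 2 against (T, Front): payoffs 11, 10 → best response Left.
Player 2 against (T, Back): payoffs 0, 10 → best response Right.
Player 2 against (B, Front): payoffs 11, 6 → best response Left.
Player 2 against (B, Back): payoffs 4, 5 → best response Right.
Player 3 against (T, Left): payoffs 12, 6 → best response Front.
Player 3 against (T, Right): payoffs 6, 5 → best response Front.
Player 3 against (B, Left): payoffs 0, 9 → best response Back.
Player 3 against (B, Right): payoffs 9, 6 → best response Front.
No profile is a mutual best response for all players.

none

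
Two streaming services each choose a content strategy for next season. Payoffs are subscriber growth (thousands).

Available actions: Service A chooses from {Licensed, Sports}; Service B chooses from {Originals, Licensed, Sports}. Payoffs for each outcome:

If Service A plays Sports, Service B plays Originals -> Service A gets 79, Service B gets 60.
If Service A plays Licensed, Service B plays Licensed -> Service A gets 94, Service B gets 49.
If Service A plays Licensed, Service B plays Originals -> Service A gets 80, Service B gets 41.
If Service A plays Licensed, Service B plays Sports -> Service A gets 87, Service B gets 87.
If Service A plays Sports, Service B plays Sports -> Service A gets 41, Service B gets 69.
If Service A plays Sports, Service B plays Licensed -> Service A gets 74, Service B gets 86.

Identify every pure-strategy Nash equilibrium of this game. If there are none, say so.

For each player, find the best response to each opponent profile; mutual best responses are the pure NE.
Service A against Originals: payoffs 80, 79 → best response Licensed.
Service A against Licensed: payoffs 94, 74 → best response Licensed.
Service A against Sports: payoffs 87, 41 → best response Licensed.
Service B against Licensed: payoffs 41, 49, 87 → best response Sports.
Service B against Sports: payoffs 60, 86, 69 → best response Licensed.
Mutual best responses: (Licensed, Sports).

(Licensed, Sports)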